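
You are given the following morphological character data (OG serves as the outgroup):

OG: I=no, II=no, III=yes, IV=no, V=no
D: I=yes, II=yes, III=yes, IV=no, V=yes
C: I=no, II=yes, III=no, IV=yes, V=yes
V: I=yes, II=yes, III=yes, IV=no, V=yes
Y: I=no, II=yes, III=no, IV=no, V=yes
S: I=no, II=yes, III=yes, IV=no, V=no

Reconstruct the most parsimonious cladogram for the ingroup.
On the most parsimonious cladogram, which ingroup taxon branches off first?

S

Character polarity is set by the outgroup: the derived state is whichever differs from the outgroup's state, so for III the derived state is 'no', and for the remaining characters it is 'yes'.
Only D and V show the derived state 'yes' for I, supporting them as a clade.
All ingroup taxa share the derived state 'yes' for II; it defines the ingroup but does not resolve relationships within it.
III (derived state 'no') is shared by C and Y — a synapomorphy uniting that clade.
IV (derived state 'yes') is unique to C (autapomorphy; uninformative for grouping).
V: derived state 'yes' in C, D, V, and Y only — synapomorphy for {C, D, V, Y}.
Most parsimonious ingroup topology: (((D,V),(C,Y)),S).
S is sister to the clade containing all other ingroup taxa, so it is the earliest-diverging (most basal) ingroup lineage.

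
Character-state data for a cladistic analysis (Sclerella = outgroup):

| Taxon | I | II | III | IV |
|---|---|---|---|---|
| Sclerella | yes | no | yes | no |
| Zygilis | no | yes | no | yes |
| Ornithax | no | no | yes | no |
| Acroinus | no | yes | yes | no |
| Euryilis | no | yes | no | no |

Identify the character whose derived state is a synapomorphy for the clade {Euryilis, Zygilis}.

III

Character polarity is set by the outgroup: the derived state is whichever differs from the outgroup's state, so for I, III the derived state is 'no', and for the remaining characters it is 'yes'.
All ingroup taxa share the derived state 'no' for I; it defines the ingroup but does not resolve relationships within it.
II (derived state 'yes') is shared by Acroinus, Euryilis, and Zygilis — a synapomorphy uniting that clade.
III (derived state 'no') is shared by Euryilis and Zygilis — a synapomorphy uniting that clade.
IV: derived state 'yes' in Zygilis only — an autapomorphy, so it tells us nothing about relationships among taxa.
Most parsimonious ingroup topology: (((Zygilis,Euryilis),Acroinus),Ornithax).
The clade {Euryilis, Zygilis} is supported by III: its derived state 'no' occurs in exactly those taxa and in no other taxon (including the outgroup).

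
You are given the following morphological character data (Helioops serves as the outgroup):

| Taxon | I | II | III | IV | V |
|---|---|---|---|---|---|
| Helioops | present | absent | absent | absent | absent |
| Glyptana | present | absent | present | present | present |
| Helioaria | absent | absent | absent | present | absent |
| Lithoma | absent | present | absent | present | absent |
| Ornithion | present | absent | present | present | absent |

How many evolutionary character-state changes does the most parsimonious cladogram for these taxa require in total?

Character polarity is set by the outgroup: the derived state is whichever differs from the outgroup's state, so for I the derived state is 'absent', and for the remaining characters it is 'present'.
Only Helioaria and Lithoma show the derived state 'absent' for I, supporting them as a clade.
II (derived state 'present') is unique to Lithoma (autapomorphy; uninformative for grouping).
III: derived state 'present' in Glyptana and Ornithion only — synapomorphy for {Glyptana, Ornithion}.
All ingroup taxa share the derived state 'present' for IV; it defines the ingroup but does not resolve relationships within it.
V (derived state 'present') is unique to Glyptana (autapomorphy; uninformative for grouping).
Most parsimonious ingroup topology: ((Glyptana,Ornithion),(Helioaria,Lithoma)).
Changes per character on this tree: I: 1; II: 1; III: 1; IV: 1; V: 1.
Total = 5.

5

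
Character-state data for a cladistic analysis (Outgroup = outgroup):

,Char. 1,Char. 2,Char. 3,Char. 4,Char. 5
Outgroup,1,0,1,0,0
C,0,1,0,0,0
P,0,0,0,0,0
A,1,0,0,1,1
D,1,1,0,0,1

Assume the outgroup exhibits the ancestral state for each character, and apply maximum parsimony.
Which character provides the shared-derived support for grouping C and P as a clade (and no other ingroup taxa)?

Character polarity is set by the outgroup: the derived state is whichever differs from the outgroup's state, so for Char. 1, Char. 3 the derived state is '0', and for the remaining characters it is '1'.
Char. 1: derived state '0' in C and P only — synapomorphy for {C, P}.
Char. 2 groups C and D, which is incompatible with the clades supported by the remaining characters; treating it as convergent (homoplasy) costs fewer steps than any alternative tree.
Char. 3 (derived state '0') is shared by all ingroup taxa — unites the whole ingroup.
Char. 4: derived state '1' in A only — an autapomorphy, so it tells us nothing about relationships among taxa.
Char. 5: derived state '1' in A and D only — synapomorphy for {A, D}.
Most parsimonious ingroup topology: ((C,P),(A,D)).
The clade {C, P} is supported by Char. 1: its derived state '0' occurs in exactly those taxa and in no other taxon (including the outgroup).

Char. 1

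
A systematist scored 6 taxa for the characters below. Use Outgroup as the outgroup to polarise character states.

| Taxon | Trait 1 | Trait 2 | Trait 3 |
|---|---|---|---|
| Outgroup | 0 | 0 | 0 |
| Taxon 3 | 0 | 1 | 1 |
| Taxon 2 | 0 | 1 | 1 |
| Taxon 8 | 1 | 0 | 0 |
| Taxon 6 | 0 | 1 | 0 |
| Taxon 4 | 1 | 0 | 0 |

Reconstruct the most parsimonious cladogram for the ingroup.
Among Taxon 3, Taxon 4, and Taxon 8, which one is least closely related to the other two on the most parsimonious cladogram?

The outgroup has state '0' for every character, so '1' is the derived state throughout.
Trait 1: derived state '1' in Taxon 4 and Taxon 8 only — synapomorphy for {Taxon 4, Taxon 8}.
Trait 2: derived state '1' in Taxon 2, Taxon 3, and Taxon 6 only — synapomorphy for {Taxon 2, Taxon 3, Taxon 6}.
Trait 3 (derived state '1') is shared by Taxon 2 and Taxon 3 — a synapomorphy uniting that clade.
Most parsimonious ingroup topology: (((Taxon 3,Taxon 2),Taxon 6),(Taxon 8,Taxon 4)).
Taxon 8 and Taxon 4 share a more recent common ancestor with each other than either does with Taxon 3, so Taxon 3 is the least closely related of the three.

Taxon 3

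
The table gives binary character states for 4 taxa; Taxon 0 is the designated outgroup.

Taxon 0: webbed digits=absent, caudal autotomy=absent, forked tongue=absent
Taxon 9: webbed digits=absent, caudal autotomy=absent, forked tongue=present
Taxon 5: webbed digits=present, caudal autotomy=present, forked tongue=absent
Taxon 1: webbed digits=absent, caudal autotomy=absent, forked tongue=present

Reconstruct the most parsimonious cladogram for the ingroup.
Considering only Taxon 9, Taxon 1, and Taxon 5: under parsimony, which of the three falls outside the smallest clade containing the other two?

The outgroup has state 'absent' for every character, so 'present' is the derived state throughout.
webbed digits (derived state 'present') is unique to Taxon 5 (autapomorphy; uninformative for grouping).
caudal autotomy (derived state 'present') is unique to Taxon 5 (autapomorphy; uninformative for grouping).
forked tongue: derived state 'present' in Taxon 1 and Taxon 9 only — synapomorphy for {Taxon 1, Taxon 9}.
Most parsimonious ingroup topology: ((Taxon 9,Taxon 1),Taxon 5).
Taxon 9 and Taxon 1 share a more recent common ancestor with each other than either does with Taxon 5, so Taxon 5 is the least closely related of the three.

Taxon 5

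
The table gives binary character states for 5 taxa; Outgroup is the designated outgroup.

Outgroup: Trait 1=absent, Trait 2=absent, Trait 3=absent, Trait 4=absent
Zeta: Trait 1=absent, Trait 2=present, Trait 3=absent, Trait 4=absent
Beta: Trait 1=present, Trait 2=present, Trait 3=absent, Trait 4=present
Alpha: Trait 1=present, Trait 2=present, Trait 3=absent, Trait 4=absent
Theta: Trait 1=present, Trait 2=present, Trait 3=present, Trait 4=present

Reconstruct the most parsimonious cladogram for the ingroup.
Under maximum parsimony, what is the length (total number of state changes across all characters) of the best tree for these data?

4

The outgroup has state 'absent' for every character, so 'present' is the derived state throughout.
Trait 1: derived state 'present' in Alpha, Beta, and Theta only — synapomorphy for {Alpha, Beta, Theta}.
Trait 2 (derived state 'present') is shared by all ingroup taxa — unites the whole ingroup.
Trait 3: derived state 'present' in Theta only — an autapomorphy, so it tells us nothing about relationships among taxa.
Trait 4: derived state 'present' in Beta and Theta only — synapomorphy for {Beta, Theta}.
Most parsimonious ingroup topology: (Zeta,((Beta,Theta),Alpha)).
Changes per character on this tree: Trait 1: 1; Trait 2: 1; Trait 3: 1; Trait 4: 1.
Total = 4.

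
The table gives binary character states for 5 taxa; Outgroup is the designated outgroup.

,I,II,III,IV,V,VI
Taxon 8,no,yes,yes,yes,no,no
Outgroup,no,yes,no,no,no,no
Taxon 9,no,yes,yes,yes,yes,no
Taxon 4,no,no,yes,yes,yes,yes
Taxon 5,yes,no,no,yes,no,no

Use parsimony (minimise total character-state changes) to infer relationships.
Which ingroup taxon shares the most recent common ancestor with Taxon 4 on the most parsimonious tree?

Taxon 9

Character polarity is set by the outgroup: the derived state is whichever differs from the outgroup's state, so for II the derived state is 'no', and for the remaining characters it is 'yes'.
I: derived state 'yes' in Taxon 5 only — an autapomorphy, so it tells us nothing about relationships among taxa.
II (state 'no') occurs in Taxon 4 and Taxon 5 but conflicts with the nesting implied by the other characters — most parsimoniously interpreted as homoplasy.
Only Taxon 4, Taxon 8, and Taxon 9 show the derived state 'yes' for III, supporting them as a clade.
IV (derived state 'yes') is shared by all ingroup taxa — unites the whole ingroup.
V (derived state 'yes') is shared by Taxon 4 and Taxon 9 — a synapomorphy uniting that clade.
VI: derived state 'yes' in Taxon 4 only — an autapomorphy, so it tells us nothing about relationships among taxa.
Most parsimonious ingroup topology: ((Taxon 8,(Taxon 4,Taxon 9)),Taxon 5).
Taxon 4 and Taxon 9 form a cherry on this tree, so they are sister taxa.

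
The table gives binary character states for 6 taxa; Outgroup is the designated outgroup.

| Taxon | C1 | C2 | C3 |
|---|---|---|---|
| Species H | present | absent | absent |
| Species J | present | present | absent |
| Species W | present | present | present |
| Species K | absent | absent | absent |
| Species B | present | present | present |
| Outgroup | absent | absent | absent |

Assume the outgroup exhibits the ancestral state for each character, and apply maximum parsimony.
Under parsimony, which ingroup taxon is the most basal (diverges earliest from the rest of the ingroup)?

The outgroup has state 'absent' for every character, so 'present' is the derived state throughout.
Only Species B, Species H, Species J, and Species W show the derived state 'present' for C1, supporting them as a clade.
C2 (derived state 'present') is shared by Species B, Species J, and Species W — a synapomorphy uniting that clade.
C3 (derived state 'present') is shared by Species B and Species W — a synapomorphy uniting that clade.
Most parsimonious ingroup topology: (Species K,(Species H,((Species W,Species B),Species J))).
Species K is sister to the clade containing all other ingroup taxa, so it is the earliest-diverging (most basal) ingroup lineage.

Species K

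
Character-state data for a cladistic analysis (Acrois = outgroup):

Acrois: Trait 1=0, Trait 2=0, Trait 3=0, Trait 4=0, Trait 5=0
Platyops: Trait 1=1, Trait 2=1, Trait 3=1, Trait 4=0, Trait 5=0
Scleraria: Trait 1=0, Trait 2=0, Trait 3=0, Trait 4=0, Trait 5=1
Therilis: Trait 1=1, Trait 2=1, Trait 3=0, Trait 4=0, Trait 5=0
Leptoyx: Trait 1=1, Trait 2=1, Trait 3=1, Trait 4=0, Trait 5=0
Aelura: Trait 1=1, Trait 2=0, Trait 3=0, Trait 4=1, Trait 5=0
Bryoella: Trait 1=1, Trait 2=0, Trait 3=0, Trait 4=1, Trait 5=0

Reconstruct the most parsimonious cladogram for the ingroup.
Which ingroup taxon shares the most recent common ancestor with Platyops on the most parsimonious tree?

The outgroup has state '0' for every character, so '1' is the derived state throughout.
Trait 1: derived state '1' in Aelura, Bryoella, Leptoyx, Platyops, and Therilis only — synapomorphy for {Aelura, Bryoella, Leptoyx, Platyops, Therilis}.
Only Leptoyx, Platyops, and Therilis show the derived state '1' for Trait 2, supporting them as a clade.
Trait 3 (derived state '1') is shared by Leptoyx and Platyops — a synapomorphy uniting that clade.
Only Aelura and Bryoella show the derived state '1' for Trait 4, supporting them as a clade.
Trait 5: derived state '1' in Scleraria only — an autapomorphy, so it tells us nothing about relationships among taxa.
Most parsimonious ingroup topology: ((((Platyops,Leptoyx),Therilis),(Aelura,Bryoella)),Scleraria).
Platyops and Leptoyx form a cherry on this tree, so they are sister taxa.

Leptoyx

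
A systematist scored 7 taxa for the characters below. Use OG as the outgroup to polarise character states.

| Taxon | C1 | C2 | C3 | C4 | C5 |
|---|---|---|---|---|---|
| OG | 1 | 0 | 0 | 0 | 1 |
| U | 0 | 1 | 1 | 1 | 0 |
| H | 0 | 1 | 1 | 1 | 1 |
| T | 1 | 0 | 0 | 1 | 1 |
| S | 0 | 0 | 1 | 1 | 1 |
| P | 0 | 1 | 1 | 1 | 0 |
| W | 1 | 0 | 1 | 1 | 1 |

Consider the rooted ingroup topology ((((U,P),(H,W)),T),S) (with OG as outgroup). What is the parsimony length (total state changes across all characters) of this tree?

Map each character onto ((((U,P),(H,W)),T),S) (rooted by OG) and count the minimum state changes it requires (Fitch parsimony):
C1: 3; C2: 2; C3: 2; C4: 1; C5: 1.
Total tree length = 9.

9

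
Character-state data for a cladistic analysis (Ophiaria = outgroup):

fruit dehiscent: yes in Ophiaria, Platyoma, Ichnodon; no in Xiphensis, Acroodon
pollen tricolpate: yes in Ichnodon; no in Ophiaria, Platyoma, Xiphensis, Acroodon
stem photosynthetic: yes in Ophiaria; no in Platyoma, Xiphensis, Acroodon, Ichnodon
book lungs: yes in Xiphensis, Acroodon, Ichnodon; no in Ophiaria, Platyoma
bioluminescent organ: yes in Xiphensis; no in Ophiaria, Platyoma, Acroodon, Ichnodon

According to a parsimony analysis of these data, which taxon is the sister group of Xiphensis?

Acroodon

Character polarity is set by the outgroup: the derived state is whichever differs from the outgroup's state, so for fruit dehiscent, stem photosynthetic the derived state is 'no', and for the remaining characters it is 'yes'.
fruit dehiscent (derived state 'no') is shared by Acroodon and Xiphensis — a synapomorphy uniting that clade.
pollen tricolpate (derived state 'yes') is unique to Ichnodon (autapomorphy; uninformative for grouping).
All ingroup taxa share the derived state 'no' for stem photosynthetic; it defines the ingroup but does not resolve relationships within it.
book lungs (derived state 'yes') is shared by Acroodon, Ichnodon, and Xiphensis — a synapomorphy uniting that clade.
bioluminescent organ (derived state 'yes') is unique to Xiphensis (autapomorphy; uninformative for grouping).
Most parsimonious ingroup topology: (Platyoma,((Xiphensis,Acroodon),Ichnodon)).
Xiphensis and Acroodon form a cherry on this tree, so they are sister taxa.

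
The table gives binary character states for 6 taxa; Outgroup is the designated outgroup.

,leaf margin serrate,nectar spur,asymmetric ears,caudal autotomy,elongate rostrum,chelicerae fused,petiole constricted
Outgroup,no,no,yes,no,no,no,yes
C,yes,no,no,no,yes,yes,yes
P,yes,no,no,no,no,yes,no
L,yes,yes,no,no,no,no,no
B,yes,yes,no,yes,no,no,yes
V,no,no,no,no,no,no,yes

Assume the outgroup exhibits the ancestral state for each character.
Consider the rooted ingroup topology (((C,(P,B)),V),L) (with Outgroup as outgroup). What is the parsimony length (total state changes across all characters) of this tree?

Map each character onto (((C,(P,B)),V),L) (rooted by Outgroup) and count the minimum state changes it requires (Fitch parsimony):
leaf margin serrate: 2; nectar spur: 2; asymmetric ears: 1; caudal autotomy: 1; elongate rostrum: 1; chelicerae fused: 2; petiole constricted: 2.
Total tree length = 11.

11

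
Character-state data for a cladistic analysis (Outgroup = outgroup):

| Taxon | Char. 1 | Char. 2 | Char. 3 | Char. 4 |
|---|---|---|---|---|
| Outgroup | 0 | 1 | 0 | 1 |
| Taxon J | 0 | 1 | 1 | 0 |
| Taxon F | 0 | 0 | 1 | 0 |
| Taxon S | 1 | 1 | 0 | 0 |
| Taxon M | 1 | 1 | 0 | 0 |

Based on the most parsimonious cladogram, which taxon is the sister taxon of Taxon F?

Taxon J

Character polarity is set by the outgroup: the derived state is whichever differs from the outgroup's state, so for Char. 2, Char. 4 the derived state is '0', and for the remaining characters it is '1'.
Char. 1 (derived state '1') is shared by Taxon M and Taxon S — a synapomorphy uniting that clade.
Char. 2: derived state '0' in Taxon F only — an autapomorphy, so it tells us nothing about relationships among taxa.
Char. 3 (derived state '1') is shared by Taxon F and Taxon J — a synapomorphy uniting that clade.
All ingroup taxa share the derived state '0' for Char. 4; it defines the ingroup but does not resolve relationships within it.
Most parsimonious ingroup topology: ((Taxon J,Taxon F),(Taxon S,Taxon M)).
Taxon F and Taxon J form a cherry on this tree, so they are sister taxa.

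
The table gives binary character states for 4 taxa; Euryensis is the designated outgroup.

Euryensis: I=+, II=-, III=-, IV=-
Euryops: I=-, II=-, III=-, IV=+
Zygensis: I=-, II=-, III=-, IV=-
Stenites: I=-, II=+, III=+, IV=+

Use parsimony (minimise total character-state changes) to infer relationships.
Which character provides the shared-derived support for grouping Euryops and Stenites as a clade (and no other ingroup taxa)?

IV

Character polarity is set by the outgroup: the derived state is whichever differs from the outgroup's state, so for I the derived state is '-', and for the remaining characters it is '+'.
I (derived state '-') is shared by all ingroup taxa — unites the whole ingroup.
II: derived state '+' in Stenites only — an autapomorphy, so it tells us nothing about relationships among taxa.
III (derived state '+') is unique to Stenites (autapomorphy; uninformative for grouping).
IV (derived state '+') is shared by Euryops and Stenites — a synapomorphy uniting that clade.
Most parsimonious ingroup topology: ((Stenites,Euryops),Zygensis).
The clade {Euryops, Stenites} is supported by IV: its derived state '+' occurs in exactly those taxa and in no other taxon (including the outgroup).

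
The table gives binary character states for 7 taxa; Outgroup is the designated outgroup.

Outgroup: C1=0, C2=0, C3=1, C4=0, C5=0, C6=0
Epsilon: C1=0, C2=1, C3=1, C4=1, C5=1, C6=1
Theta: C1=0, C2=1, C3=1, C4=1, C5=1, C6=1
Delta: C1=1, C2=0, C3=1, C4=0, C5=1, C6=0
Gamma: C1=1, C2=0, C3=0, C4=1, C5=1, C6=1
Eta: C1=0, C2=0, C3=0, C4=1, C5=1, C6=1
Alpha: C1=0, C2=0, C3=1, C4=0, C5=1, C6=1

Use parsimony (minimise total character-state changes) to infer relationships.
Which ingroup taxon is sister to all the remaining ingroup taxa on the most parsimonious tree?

Character polarity is set by the outgroup: the derived state is whichever differs from the outgroup's state, so for C3 the derived state is '0', and for the remaining characters it is '1'.
C1 groups Delta and Gamma, which is incompatible with the clades supported by the remaining characters; treating it as convergent (homoplasy) costs fewer steps than any alternative tree.
C2: derived state '1' in Epsilon and Theta only — synapomorphy for {Epsilon, Theta}.
Only Eta and Gamma show the derived state '0' for C3, supporting them as a clade.
C4: derived state '1' in Epsilon, Eta, Gamma, and Theta only — synapomorphy for {Epsilon, Eta, Gamma, Theta}.
C5 (derived state '1') is shared by all ingroup taxa — unites the whole ingroup.
Only Alpha, Epsilon, Eta, Gamma, and Theta show the derived state '1' for C6, supporting them as a clade.
Most parsimonious ingroup topology: ((((Epsilon,Theta),(Gamma,Eta)),Alpha),Delta).
Delta is sister to the clade containing all other ingroup taxa, so it is the earliest-diverging (most basal) ingroup lineage.

Delta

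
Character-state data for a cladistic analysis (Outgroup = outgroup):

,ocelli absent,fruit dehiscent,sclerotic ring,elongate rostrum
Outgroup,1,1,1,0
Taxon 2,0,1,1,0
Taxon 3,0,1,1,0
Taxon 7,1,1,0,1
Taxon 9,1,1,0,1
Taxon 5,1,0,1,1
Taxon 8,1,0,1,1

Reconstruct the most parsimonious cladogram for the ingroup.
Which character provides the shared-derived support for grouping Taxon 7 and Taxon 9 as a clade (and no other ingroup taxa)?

Character polarity is set by the outgroup: the derived state is whichever differs from the outgroup's state, so for ocelli absent, fruit dehiscent, sclerotic ring the derived state is '0', and for the remaining characters it is '1'.
Only Taxon 2 and Taxon 3 show the derived state '0' for ocelli absent, supporting them as a clade.
fruit dehiscent (derived state '0') is shared by Taxon 5 and Taxon 8 — a synapomorphy uniting that clade.
sclerotic ring: derived state '0' in Taxon 7 and Taxon 9 only — synapomorphy for {Taxon 7, Taxon 9}.
Only Taxon 5, Taxon 7, Taxon 8, and Taxon 9 show the derived state '1' for elongate rostrum, supporting them as a clade.
Most parsimonious ingroup topology: ((Taxon 2,Taxon 3),((Taxon 7,Taxon 9),(Taxon 5,Taxon 8))).
The clade {Taxon 7, Taxon 9} is supported by sclerotic ring: its derived state '0' occurs in exactly those taxa and in no other taxon (including the outgroup).

sclerotic ring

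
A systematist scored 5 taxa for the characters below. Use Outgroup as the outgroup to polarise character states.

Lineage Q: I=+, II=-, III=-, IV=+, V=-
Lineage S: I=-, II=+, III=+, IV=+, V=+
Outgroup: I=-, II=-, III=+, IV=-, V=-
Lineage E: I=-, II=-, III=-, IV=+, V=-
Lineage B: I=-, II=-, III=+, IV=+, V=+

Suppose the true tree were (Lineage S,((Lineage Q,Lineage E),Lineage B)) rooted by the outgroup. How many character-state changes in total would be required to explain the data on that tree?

6

Map each character onto (Lineage S,((Lineage Q,Lineage E),Lineage B)) (rooted by Outgroup) and count the minimum state changes it requires (Fitch parsimony):
I: 1; II: 1; III: 1; IV: 1; V: 2.
Total tree length = 6.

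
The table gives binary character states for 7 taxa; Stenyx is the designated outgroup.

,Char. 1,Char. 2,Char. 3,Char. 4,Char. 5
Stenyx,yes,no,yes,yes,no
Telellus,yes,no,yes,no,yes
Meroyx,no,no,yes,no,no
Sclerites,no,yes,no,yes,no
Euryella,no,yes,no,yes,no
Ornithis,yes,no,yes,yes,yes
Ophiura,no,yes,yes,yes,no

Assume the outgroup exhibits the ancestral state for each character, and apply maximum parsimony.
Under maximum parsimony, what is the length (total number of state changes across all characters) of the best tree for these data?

Character polarity is set by the outgroup: the derived state is whichever differs from the outgroup's state, so for Char. 1, Char. 3, Char. 4 the derived state is 'no', and for the remaining characters it is 'yes'.
Char. 1: derived state 'no' in Euryella, Meroyx, Ophiura, and Sclerites only — synapomorphy for {Euryella, Meroyx, Ophiura, Sclerites}.
Only Euryella, Ophiura, and Sclerites show the derived state 'yes' for Char. 2, supporting them as a clade.
Char. 3 (derived state 'no') is shared by Euryella and Sclerites — a synapomorphy uniting that clade.
Char. 4 (state 'no') occurs in Meroyx and Telellus but conflicts with the nesting implied by the other characters — most parsimoniously interpreted as homoplasy.
Char. 5 (derived state 'yes') is shared by Ornithis and Telellus — a synapomorphy uniting that clade.
Most parsimonious ingroup topology: ((Telellus,Ornithis),(Meroyx,((Sclerites,Euryella),Ophiura))).
Changes per character on this tree: Char. 1: 1; Char. 2: 1; Char. 3: 1; Char. 4: 2; Char. 5: 1.
Total = 6.

6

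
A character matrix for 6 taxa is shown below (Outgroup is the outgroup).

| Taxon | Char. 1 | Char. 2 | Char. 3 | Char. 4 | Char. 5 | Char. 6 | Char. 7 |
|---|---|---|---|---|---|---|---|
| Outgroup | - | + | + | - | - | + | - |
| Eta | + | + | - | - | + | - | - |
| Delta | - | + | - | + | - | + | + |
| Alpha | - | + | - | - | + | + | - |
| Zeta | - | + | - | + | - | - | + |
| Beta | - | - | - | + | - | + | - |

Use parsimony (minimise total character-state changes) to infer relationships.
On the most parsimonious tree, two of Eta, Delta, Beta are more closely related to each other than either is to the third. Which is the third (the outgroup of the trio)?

Eta

Character polarity is set by the outgroup: the derived state is whichever differs from the outgroup's state, so for Char. 2, Char. 3, Char. 6 the derived state is '-', and for the remaining characters it is '+'.
Char. 1: derived state '+' in Eta only — an autapomorphy, so it tells us nothing about relationships among taxa.
Char. 2 (derived state '-') is unique to Beta (autapomorphy; uninformative for grouping).
Char. 3 (derived state '-') is shared by all ingroup taxa — unites the whole ingroup.
Only Beta, Delta, and Zeta show the derived state '+' for Char. 4, supporting them as a clade.
Char. 5: derived state '+' in Alpha and Eta only — synapomorphy for {Alpha, Eta}.
Char. 6 groups Eta and Zeta, which is incompatible with the clades supported by the remaining characters; treating it as convergent (homoplasy) costs fewer steps than any alternative tree.
Char. 7: derived state '+' in Delta and Zeta only — synapomorphy for {Delta, Zeta}.
Most parsimonious ingroup topology: ((Eta,Alpha),((Delta,Zeta),Beta)).
Delta and Beta share a more recent common ancestor with each other than either does with Eta, so Eta is the least closely related of the three.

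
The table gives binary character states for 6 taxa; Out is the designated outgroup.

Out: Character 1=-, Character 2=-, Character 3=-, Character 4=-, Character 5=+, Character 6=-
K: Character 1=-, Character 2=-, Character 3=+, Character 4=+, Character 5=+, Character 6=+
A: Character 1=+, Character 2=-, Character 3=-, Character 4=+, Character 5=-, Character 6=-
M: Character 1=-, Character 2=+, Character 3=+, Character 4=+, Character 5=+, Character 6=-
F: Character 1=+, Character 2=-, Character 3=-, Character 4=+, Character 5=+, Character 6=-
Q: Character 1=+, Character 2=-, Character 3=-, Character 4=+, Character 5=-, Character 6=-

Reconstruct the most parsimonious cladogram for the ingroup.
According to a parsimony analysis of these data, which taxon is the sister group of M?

Character polarity is set by the outgroup: the derived state is whichever differs from the outgroup's state, so for Character 5 the derived state is '-', and for the remaining characters it is '+'.
Only A, F, and Q show the derived state '+' for Character 1, supporting them as a clade.
Character 2 (derived state '+') is unique to M (autapomorphy; uninformative for grouping).
Character 3: derived state '+' in K and M only — synapomorphy for {K, M}.
Character 4 (derived state '+') is shared by all ingroup taxa — unites the whole ingroup.
Character 5: derived state '-' in A and Q only — synapomorphy for {A, Q}.
Character 6: derived state '+' in K only — an autapomorphy, so it tells us nothing about relationships among taxa.
Most parsimonious ingroup topology: ((K,M),((A,Q),F)).
M and K form a cherry on this tree, so they are sister taxa.

K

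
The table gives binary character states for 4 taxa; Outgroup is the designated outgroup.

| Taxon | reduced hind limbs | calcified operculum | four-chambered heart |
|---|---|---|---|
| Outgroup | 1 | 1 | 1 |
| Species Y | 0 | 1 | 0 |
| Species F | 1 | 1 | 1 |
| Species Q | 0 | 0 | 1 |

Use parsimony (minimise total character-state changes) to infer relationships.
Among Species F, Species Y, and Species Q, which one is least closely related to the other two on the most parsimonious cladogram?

Species F

The outgroup has state '1' for every character, so '0' is the derived state throughout.
reduced hind limbs (derived state '0') is shared by Species Q and Species Y — a synapomorphy uniting that clade.
calcified operculum (derived state '0') is unique to Species Q (autapomorphy; uninformative for grouping).
four-chambered heart (derived state '0') is unique to Species Y (autapomorphy; uninformative for grouping).
Most parsimonious ingroup topology: ((Species Y,Species Q),Species F).
Species Y and Species Q share a more recent common ancestor with each other than either does with Species F, so Species F is the least closely related of the three.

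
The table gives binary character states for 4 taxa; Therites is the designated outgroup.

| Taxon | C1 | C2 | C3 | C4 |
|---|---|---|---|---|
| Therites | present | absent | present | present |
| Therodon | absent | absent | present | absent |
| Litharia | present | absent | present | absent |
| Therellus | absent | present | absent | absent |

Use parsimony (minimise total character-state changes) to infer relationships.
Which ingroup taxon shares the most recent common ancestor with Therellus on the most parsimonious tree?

Character polarity is set by the outgroup: the derived state is whichever differs from the outgroup's state, so for C1, C3, C4 the derived state is 'absent', and for the remaining characters it is 'present'.
C1: derived state 'absent' in Therellus and Therodon only — synapomorphy for {Therellus, Therodon}.
C2 (derived state 'present') is unique to Therellus (autapomorphy; uninformative for grouping).
C3 (derived state 'absent') is unique to Therellus (autapomorphy; uninformative for grouping).
C4 (derived state 'absent') is shared by all ingroup taxa — unites the whole ingroup.
Most parsimonious ingroup topology: ((Therodon,Therellus),Litharia).
Therellus and Therodon form a cherry on this tree, so they are sister taxa.

Therodon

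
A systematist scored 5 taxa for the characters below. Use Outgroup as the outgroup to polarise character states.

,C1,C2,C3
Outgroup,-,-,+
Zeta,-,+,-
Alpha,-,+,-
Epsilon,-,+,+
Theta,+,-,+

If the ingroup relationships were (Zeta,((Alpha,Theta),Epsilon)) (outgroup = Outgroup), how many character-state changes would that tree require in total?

5

Map each character onto (Zeta,((Alpha,Theta),Epsilon)) (rooted by Outgroup) and count the minimum state changes it requires (Fitch parsimony):
C1: 1; C2: 2; C3: 2.
Total tree length = 5.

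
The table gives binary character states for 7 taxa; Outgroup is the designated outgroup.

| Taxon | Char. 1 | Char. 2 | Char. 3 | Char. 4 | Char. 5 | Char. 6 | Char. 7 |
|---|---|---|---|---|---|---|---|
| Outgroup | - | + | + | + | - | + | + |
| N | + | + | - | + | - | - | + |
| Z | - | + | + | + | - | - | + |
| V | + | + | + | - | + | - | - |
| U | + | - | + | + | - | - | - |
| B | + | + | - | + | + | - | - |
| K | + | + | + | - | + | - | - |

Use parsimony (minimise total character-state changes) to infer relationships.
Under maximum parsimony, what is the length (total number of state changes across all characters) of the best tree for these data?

8

Character polarity is set by the outgroup: the derived state is whichever differs from the outgroup's state, so for Char. 2, Char. 3, Char. 4, Char. 6, Char. 7 the derived state is '-', and for the remaining characters it is '+'.
Char. 1: derived state '+' in B, K, N, U, and V only — synapomorphy for {B, K, N, U, V}.
Char. 2: derived state '-' in U only — an autapomorphy, so it tells us nothing about relationships among taxa.
Char. 3 groups B and N, which is incompatible with the clades supported by the remaining characters; treating it as convergent (homoplasy) costs fewer steps than any alternative tree.
Char. 4: derived state '-' in K and V only — synapomorphy for {K, V}.
Char. 5 (derived state '+') is shared by B, K, and V — a synapomorphy uniting that clade.
Char. 6 (derived state '-') is shared by all ingroup taxa — unites the whole ingroup.
Only B, K, U, and V show the derived state '-' for Char. 7, supporting them as a clade.
Most parsimonious ingroup topology: ((N,(((V,K),B),U)),Z).
Changes per character on this tree: Char. 1: 1; Char. 2: 1; Char. 3: 2; Char. 4: 1; Char. 5: 1; Char. 6: 1; Char. 7: 1.
Total = 8.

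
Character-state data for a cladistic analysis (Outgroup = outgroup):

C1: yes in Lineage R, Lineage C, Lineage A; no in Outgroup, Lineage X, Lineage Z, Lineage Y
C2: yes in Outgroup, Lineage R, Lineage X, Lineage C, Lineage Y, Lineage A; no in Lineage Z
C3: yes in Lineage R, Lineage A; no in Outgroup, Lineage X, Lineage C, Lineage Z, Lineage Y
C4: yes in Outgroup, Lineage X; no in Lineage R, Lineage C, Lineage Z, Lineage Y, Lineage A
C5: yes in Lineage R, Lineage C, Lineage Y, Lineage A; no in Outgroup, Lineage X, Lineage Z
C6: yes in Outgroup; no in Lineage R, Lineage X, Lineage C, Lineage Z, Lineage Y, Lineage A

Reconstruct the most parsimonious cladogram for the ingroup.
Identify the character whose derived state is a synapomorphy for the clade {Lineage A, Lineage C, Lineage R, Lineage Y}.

Character polarity is set by the outgroup: the derived state is whichever differs from the outgroup's state, so for C2, C4, C6 the derived state is 'no', and for the remaining characters it is 'yes'.
C1: derived state 'yes' in Lineage A, Lineage C, and Lineage R only — synapomorphy for {Lineage A, Lineage C, Lineage R}.
C2 (derived state 'no') is unique to Lineage Z (autapomorphy; uninformative for grouping).
C3 (derived state 'yes') is shared by Lineage A and Lineage R — a synapomorphy uniting that clade.
Only Lineage A, Lineage C, Lineage R, Lineage Y, and Lineage Z show the derived state 'no' for C4, supporting them as a clade.
C5: derived state 'yes' in Lineage A, Lineage C, Lineage R, and Lineage Y only — synapomorphy for {Lineage A, Lineage C, Lineage R, Lineage Y}.
All ingroup taxa share the derived state 'no' for C6; it defines the ingroup but does not resolve relationships within it.
Most parsimonious ingroup topology: (((((Lineage R,Lineage A),Lineage C),Lineage Y),Lineage Z),Lineage X).
The clade {Lineage A, Lineage C, Lineage R, Lineage Y} is supported by C5: its derived state 'yes' occurs in exactly those taxa and in no other taxon (including the outgroup).

C5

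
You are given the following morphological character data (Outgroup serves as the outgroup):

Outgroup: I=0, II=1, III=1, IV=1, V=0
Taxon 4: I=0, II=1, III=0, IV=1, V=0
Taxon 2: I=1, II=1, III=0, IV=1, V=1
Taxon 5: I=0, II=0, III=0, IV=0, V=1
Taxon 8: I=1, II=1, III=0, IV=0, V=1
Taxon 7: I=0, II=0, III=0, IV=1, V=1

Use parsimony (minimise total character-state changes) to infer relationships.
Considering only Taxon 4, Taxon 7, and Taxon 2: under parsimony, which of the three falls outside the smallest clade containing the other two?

Taxon 4

Character polarity is set by the outgroup: the derived state is whichever differs from the outgroup's state, so for II, III, IV the derived state is '0', and for the remaining characters it is '1'.
Only Taxon 2 and Taxon 8 show the derived state '1' for I, supporting them as a clade.
II (derived state '0') is shared by Taxon 5 and Taxon 7 — a synapomorphy uniting that clade.
III (derived state '0') is shared by all ingroup taxa — unites the whole ingroup.
IV (state '0') occurs in Taxon 5 and Taxon 8 but conflicts with the nesting implied by the other characters — most parsimoniously interpreted as homoplasy.
V (derived state '1') is shared by Taxon 2, Taxon 5, Taxon 7, and Taxon 8 — a synapomorphy uniting that clade.
Most parsimonious ingroup topology: (Taxon 4,((Taxon 2,Taxon 8),(Taxon 5,Taxon 7))).
Taxon 7 and Taxon 2 share a more recent common ancestor with each other than either does with Taxon 4, so Taxon 4 is the least closely related of the three.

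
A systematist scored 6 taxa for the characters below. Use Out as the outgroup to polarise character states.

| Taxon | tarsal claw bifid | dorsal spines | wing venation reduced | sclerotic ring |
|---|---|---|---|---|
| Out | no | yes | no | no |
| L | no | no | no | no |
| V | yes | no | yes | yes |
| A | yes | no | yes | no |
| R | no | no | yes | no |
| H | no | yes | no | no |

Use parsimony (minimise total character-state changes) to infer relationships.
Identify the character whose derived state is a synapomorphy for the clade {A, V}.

Character polarity is set by the outgroup: the derived state is whichever differs from the outgroup's state, so for dorsal spines the derived state is 'no', and for the remaining characters it is 'yes'.
Only A and V show the derived state 'yes' for tarsal claw bifid, supporting them as a clade.
dorsal spines (derived state 'no') is shared by A, L, R, and V — a synapomorphy uniting that clade.
wing venation reduced (derived state 'yes') is shared by A, R, and V — a synapomorphy uniting that clade.
sclerotic ring: derived state 'yes' in V only — an autapomorphy, so it tells us nothing about relationships among taxa.
Most parsimonious ingroup topology: ((L,((V,A),R)),H).
The clade {A, V} is supported by tarsal claw bifid: its derived state 'yes' occurs in exactly those taxa and in no other taxon (including the outgroup).

tarsal claw bifid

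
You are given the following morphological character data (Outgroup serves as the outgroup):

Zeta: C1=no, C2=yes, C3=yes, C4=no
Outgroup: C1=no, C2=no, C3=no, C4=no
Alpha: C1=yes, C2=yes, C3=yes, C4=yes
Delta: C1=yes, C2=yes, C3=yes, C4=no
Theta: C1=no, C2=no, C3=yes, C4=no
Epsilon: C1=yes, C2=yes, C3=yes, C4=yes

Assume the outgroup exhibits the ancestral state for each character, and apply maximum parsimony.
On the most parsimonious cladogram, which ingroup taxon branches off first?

Theta

The outgroup has state 'no' for every character, so 'yes' is the derived state throughout.
Only Alpha, Delta, and Epsilon show the derived state 'yes' for C1, supporting them as a clade.
Only Alpha, Delta, Epsilon, and Zeta show the derived state 'yes' for C2, supporting them as a clade.
All ingroup taxa share the derived state 'yes' for C3; it defines the ingroup but does not resolve relationships within it.
Only Alpha and Epsilon show the derived state 'yes' for C4, supporting them as a clade.
Most parsimonious ingroup topology: (Theta,(((Alpha,Epsilon),Delta),Zeta)).
Theta is sister to the clade containing all other ingroup taxa, so it is the earliest-diverging (most basal) ingroup lineage.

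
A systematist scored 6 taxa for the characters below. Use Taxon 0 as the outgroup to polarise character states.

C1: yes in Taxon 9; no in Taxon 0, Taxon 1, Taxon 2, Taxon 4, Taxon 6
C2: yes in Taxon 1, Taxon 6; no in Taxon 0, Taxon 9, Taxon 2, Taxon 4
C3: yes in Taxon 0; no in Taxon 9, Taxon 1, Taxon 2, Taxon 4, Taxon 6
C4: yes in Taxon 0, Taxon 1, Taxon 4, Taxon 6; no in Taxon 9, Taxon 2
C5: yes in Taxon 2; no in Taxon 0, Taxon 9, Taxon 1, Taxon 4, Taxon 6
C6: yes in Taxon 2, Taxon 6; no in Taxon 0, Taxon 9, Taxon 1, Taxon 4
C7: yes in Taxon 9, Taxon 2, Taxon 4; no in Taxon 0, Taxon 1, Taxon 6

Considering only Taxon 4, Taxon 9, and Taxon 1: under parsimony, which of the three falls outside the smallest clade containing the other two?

Character polarity is set by the outgroup: the derived state is whichever differs from the outgroup's state, so for C3, C4 the derived state is 'no', and for the remaining characters it is 'yes'.
C1: derived state 'yes' in Taxon 9 only — an autapomorphy, so it tells us nothing about relationships among taxa.
C2: derived state 'yes' in Taxon 1 and Taxon 6 only — synapomorphy for {Taxon 1, Taxon 6}.
C3 (derived state 'no') is shared by all ingroup taxa — unites the whole ingroup.
Only Taxon 2 and Taxon 9 show the derived state 'no' for C4, supporting them as a clade.
C5: derived state 'yes' in Taxon 2 only — an autapomorphy, so it tells us nothing about relationships among taxa.
C6 (state 'yes') occurs in Taxon 2 and Taxon 6 but conflicts with the nesting implied by the other characters — most parsimoniously interpreted as homoplasy.
C7: derived state 'yes' in Taxon 2, Taxon 4, and Taxon 9 only — synapomorphy for {Taxon 2, Taxon 4, Taxon 9}.
Most parsimonious ingroup topology: (((Taxon 9,Taxon 2),Taxon 4),(Taxon 1,Taxon 6)).
Taxon 4 and Taxon 9 share a more recent common ancestor with each other than either does with Taxon 1, so Taxon 1 is the least closely related of the three.

Taxon 1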